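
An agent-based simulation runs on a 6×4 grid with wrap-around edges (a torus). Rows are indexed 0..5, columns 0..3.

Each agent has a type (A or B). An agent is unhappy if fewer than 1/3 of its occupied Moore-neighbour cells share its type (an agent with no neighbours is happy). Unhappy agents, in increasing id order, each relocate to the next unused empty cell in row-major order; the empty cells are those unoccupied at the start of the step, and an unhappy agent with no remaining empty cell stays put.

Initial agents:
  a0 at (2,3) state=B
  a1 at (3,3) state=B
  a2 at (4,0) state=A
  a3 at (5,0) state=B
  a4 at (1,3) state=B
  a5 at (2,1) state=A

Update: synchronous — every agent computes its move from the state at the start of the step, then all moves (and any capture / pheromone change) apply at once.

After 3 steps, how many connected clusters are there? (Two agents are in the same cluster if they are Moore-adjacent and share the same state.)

3

t=1: a0@(2,3):B a1@(3,3):B a2@(0,0):A a3@(0,1):B a4@(1,3):B a5@(2,1):A
t=2: a0@(2,3):B a1@(3,3):B a2@(0,2):A a3@(0,3):B a4@(1,3):B a5@(2,1):A
t=3: a0@(2,3):B a1@(3,3):B a2@(0,0):A a3@(0,3):B a4@(1,3):B a5@(2,1):A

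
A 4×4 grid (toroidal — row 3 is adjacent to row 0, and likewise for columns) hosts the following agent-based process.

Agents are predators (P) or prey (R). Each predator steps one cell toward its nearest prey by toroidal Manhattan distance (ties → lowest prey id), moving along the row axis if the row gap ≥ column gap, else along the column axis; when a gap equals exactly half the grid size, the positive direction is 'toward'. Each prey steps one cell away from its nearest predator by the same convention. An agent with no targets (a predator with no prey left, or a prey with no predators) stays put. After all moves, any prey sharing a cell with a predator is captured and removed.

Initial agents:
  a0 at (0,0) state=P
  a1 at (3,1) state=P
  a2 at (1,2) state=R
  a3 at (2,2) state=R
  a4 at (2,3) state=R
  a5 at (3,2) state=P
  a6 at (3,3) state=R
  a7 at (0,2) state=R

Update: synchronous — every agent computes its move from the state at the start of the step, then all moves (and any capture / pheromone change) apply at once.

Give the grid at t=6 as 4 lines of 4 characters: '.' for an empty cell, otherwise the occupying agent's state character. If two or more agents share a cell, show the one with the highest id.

t=1: a0@(3,0):P a1@(2,1):P a2@(0,2):R a3@(1,2):R a4@(1,3):R a5@(2,2):P a7@(1,2):R
t=2: a0@(3,1):P a1@(1,1):P a2@(3,2):R a3@(0,2):R a4@(0,3):R a5@(1,2):P a7@(0,2):R
t=3: a0@(3,2):P a1@(0,1):P a2@(3,3):R a4@(3,3):R a5@(0,2):P
t=4: a0@(3,3):P a1@(0,2):P a2@(3,0):R a4@(3,0):R a5@(3,2):P
t=5: a0@(3,0):P a1@(0,3):P a2@(3,1):R a4@(3,1):R a5@(3,3):P
t=6: a0@(3,1):P a1@(0,0):P a2@(3,2):R a4@(3,2):R a5@(3,0):P

P...
....
....
PPR.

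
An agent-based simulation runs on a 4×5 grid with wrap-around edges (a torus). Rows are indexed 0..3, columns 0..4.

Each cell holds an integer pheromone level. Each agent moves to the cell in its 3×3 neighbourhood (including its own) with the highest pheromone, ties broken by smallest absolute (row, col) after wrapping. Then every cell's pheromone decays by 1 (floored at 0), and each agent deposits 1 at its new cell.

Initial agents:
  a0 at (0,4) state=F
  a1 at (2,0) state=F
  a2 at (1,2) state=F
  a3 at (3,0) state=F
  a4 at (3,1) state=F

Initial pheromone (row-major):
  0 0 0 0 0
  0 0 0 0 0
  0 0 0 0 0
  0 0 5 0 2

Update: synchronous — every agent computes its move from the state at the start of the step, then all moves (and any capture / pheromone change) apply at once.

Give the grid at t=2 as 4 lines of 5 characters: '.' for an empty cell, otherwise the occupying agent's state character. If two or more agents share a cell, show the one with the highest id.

t=1: a0@(3,4) a1@(3,4) a2@(0,1) a3@(3,4) a4@(3,2) | pheromone: 0 1 0 0 0 / 0 0 0 0 0 / 0 0 0 0 0 / 0 0 5 0 4
t=2: a0@(3,4) a1@(3,4) a2@(3,2) a3@(3,4) a4@(3,2) | pheromone: 0 0 0 0 0 / 0 0 0 0 0 / 0 0 0 0 0 / 0 0 6 0 6

.....
.....
.....
..F.F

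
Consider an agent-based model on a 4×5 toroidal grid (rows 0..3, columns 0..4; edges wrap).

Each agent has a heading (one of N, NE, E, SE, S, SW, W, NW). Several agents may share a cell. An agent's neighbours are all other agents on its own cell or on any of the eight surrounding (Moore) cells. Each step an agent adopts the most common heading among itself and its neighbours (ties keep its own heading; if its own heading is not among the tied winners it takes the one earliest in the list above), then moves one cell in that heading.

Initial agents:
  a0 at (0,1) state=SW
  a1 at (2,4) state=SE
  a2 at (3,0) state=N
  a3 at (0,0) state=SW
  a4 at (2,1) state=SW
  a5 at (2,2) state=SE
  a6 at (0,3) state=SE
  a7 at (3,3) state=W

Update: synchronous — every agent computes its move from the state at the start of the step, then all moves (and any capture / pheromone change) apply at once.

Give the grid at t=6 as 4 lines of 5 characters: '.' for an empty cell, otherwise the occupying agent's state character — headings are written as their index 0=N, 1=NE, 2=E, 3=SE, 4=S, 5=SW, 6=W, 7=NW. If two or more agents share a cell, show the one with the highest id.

t=1: a0@(1,0):SW a1@(3,0):SE a2@(0,4):SW a3@(1,4):SW a4@(3,0):SW a5@(3,3):SE a6@(1,4):SE a7@(0,4):SE
t=2: a0@(2,4):SW a1@(0,1):SE a2@(1,3):SW a3@(2,3):SW a4@(0,4):SW a5@(0,4):SE a6@(2,3):SW a7@(1,0):SE
t=3: a0@(3,3):SW a1@(1,2):SE a2@(2,2):SW a3@(3,2):SW a4@(1,3):SW a5@(1,0):SE a6@(3,2):SW a7@(2,1):SE
t=4: a0@(0,2):SW a1@(2,3):SE a2@(3,1):SW a3@(0,1):SW a4@(2,2):SW a5@(2,1):SE a6@(0,1):SW a7@(3,2):SE
t=5: a0@(1,1):SW a1@(3,4):SE a2@(0,0):SW a3@(1,0):SW a4@(3,3):SE a5@(3,2):SE a6@(1,0):SW a7@(0,1):SW
t=6: a0@(2,0):SW a1@(0,0):SE a2@(1,4):SW a3@(2,4):SW a4@(0,4):SE a5@(0,3):SE a6@(2,4):SW a7@(1,0):SW

3..33
5...5
5...5
.....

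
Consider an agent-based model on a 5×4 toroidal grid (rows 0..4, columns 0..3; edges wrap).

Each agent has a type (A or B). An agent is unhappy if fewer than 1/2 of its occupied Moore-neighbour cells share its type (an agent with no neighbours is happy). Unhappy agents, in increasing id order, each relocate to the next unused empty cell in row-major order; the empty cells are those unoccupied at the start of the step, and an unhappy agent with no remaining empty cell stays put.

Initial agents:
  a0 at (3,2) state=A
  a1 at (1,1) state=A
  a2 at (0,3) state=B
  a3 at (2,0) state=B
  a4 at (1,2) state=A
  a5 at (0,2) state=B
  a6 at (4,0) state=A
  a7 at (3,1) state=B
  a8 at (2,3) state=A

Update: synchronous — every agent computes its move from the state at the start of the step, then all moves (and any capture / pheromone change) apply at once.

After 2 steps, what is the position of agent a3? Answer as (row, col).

t=1: a0@(3,2):A a1@(0,0):A a2@(0,1):B a3@(1,0):B a4@(1,2):A a5@(1,3):B a6@(2,1):A a7@(2,2):B a8@(2,3):A
t=2: a0@(3,2):A a1@(0,2):A a2@(0,3):B a3@(1,1):B a4@(2,0):A a5@(3,0):B a6@(2,1):A a7@(3,1):B a8@(3,3):A

(1, 1)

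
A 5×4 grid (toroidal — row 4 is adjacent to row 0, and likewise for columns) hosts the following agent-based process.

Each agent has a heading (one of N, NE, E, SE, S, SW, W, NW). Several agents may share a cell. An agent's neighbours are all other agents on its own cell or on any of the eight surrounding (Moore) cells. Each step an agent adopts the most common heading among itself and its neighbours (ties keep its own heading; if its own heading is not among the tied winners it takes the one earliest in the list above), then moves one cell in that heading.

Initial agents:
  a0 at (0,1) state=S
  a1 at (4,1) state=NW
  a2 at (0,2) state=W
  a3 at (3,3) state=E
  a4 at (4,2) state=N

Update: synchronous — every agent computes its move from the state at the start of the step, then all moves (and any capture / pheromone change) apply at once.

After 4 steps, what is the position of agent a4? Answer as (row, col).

t=1: a0@(1,1):S a1@(3,0):NW a2@(0,1):W a3@(3,0):E a4@(3,2):N
t=2: a0@(2,1):S a1@(2,3):NW a2@(0,0):W a3@(3,1):E a4@(2,2):N
t=3: a0@(3,1):S a1@(1,2):NW a2@(0,3):W a3@(3,2):E a4@(1,2):N
t=4: a0@(4,1):S a1@(0,1):NW a2@(0,2):W a3@(3,3):E a4@(0,2):N

(0, 2)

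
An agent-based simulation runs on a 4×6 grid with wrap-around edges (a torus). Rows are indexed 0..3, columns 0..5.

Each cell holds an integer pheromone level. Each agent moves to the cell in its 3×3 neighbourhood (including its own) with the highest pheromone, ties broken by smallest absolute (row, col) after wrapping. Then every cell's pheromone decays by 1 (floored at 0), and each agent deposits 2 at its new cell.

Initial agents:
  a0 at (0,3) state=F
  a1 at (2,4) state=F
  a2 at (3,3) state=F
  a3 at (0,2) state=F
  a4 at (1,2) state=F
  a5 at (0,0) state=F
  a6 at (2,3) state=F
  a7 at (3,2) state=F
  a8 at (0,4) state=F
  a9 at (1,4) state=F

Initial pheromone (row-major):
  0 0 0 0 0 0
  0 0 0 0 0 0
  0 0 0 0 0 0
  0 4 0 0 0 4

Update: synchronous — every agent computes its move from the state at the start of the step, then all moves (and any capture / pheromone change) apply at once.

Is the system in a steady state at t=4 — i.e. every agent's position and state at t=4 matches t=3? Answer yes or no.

t=1: a0@(0,2) a1@(3,5) a2@(0,2) a3@(3,1) a4@(0,1) a5@(3,1) a6@(1,2) a7@(3,1) a8@(3,5) a9@(0,3) | pheromone: 0 2 4 2 0 0 / 0 0 2 0 0 0 / 0 0 0 0 0 0 / 0 9 0 0 0 7
t=2: a0@(3,1) a1@(3,5) a2@(3,1) a3@(3,1) a4@(3,1) a5@(3,1) a6@(0,2) a7@(3,1) a8@(3,5) a9@(0,2) | pheromone: 0 1 7 1 0 0 / 0 0 1 0 0 0 / 0 0 0 0 0 0 / 0 20 0 0 0 10
t=3: a0@(3,1) a1@(3,5) a2@(3,1) a3@(3,1) a4@(3,1) a5@(3,1) a6@(3,1) a7@(3,1) a8@(3,5) a9@(3,1) | pheromone: 0 0 6 0 0 0 / 0 0 0 0 0 0 / 0 0 0 0 0 0 / 0 35 0 0 0 13
t=4: a0@(3,1) a1@(3,5) a2@(3,1) a3@(3,1) a4@(3,1) a5@(3,1) a6@(3,1) a7@(3,1) a8@(3,5) a9@(3,1) | pheromone: 0 0 5 0 0 0 / 0 0 0 0 0 0 / 0 0 0 0 0 0 / 0 50 0 0 0 16

yes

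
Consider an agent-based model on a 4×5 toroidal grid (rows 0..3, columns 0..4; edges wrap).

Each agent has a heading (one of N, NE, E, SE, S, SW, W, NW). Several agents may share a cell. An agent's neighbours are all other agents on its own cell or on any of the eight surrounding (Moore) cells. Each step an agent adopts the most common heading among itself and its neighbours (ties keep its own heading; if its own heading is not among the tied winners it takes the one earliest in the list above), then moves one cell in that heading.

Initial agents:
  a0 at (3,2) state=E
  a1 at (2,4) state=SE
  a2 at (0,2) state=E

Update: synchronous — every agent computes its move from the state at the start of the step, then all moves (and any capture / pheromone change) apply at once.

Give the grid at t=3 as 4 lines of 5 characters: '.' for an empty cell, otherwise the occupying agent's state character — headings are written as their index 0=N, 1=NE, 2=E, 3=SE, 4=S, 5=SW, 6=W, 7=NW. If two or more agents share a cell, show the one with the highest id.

2....
..3..
.....
2....

t=1: a0@(3,3):E a1@(3,0):SE a2@(0,3):E
t=2: a0@(3,4):E a1@(0,1):SE a2@(0,4):E
t=3: a0@(3,0):E a1@(1,2):SE a2@(0,0):E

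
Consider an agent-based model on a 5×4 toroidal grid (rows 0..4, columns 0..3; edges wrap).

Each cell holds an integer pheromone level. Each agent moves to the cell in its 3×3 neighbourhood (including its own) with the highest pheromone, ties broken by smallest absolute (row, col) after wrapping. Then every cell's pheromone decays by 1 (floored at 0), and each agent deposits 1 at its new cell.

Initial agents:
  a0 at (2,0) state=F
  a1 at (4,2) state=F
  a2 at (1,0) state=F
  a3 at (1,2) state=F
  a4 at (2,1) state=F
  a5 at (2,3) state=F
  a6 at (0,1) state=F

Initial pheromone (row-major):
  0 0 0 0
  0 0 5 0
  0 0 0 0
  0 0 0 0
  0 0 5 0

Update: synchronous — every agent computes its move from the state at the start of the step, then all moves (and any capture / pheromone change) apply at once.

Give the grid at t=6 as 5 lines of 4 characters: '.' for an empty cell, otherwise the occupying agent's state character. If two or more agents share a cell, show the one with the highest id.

t=1: a0@(1,0) a1@(4,2) a2@(0,0) a3@(1,2) a4@(1,2) a5@(1,2) a6@(1,2) | pheromone: 1 0 0 0 / 1 0 8 0 / 0 0 0 0 / 0 0 0 0 / 0 0 5 0
t=2: a0@(0,0) a1@(4,2) a2@(0,0) a3@(1,2) a4@(1,2) a5@(1,2) a6@(1,2) | pheromone: 2 0 0 0 / 0 0 11 0 / 0 0 0 0 / 0 0 0 0 / 0 0 5 0
t=3: a0@(0,0) a1@(4,2) a2@(0,0) a3@(1,2) a4@(1,2) a5@(1,2) a6@(1,2) | pheromone: 3 0 0 0 / 0 0 14 0 / 0 0 0 0 / 0 0 0 0 / 0 0 5 0
t=4: a0@(0,0) a1@(4,2) a2@(0,0) a3@(1,2) a4@(1,2) a5@(1,2) a6@(1,2) | pheromone: 4 0 0 0 / 0 0 17 0 / 0 0 0 0 / 0 0 0 0 / 0 0 5 0
t=5: a0@(0,0) a1@(4,2) a2@(0,0) a3@(1,2) a4@(1,2) a5@(1,2) a6@(1,2) | pheromone: 5 0 0 0 / 0 0 20 0 / 0 0 0 0 / 0 0 0 0 / 0 0 5 0
t=6: a0@(0,0) a1@(4,2) a2@(0,0) a3@(1,2) a4@(1,2) a5@(1,2) a6@(1,2) | pheromone: 6 0 0 0 / 0 0 23 0 / 0 0 0 0 / 0 0 0 0 / 0 0 5 0

F...
..F.
....
....
..F.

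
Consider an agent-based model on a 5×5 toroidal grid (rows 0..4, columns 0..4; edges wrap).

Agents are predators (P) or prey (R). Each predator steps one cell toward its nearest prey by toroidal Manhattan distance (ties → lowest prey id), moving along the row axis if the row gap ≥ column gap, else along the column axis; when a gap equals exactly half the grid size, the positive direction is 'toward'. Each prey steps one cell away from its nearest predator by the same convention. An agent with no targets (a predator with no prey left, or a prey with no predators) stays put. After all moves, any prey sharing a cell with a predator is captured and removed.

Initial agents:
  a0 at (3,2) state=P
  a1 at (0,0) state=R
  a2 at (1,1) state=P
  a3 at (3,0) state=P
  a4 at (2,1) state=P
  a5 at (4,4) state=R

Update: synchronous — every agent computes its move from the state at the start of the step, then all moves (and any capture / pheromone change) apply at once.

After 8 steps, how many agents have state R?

1

t=1: a0@(3,3):P a2@(0,1):P a3@(4,0):P a4@(1,1):P a5@(0,4):R
t=2: a0@(4,3):P a2@(0,0):P a3@(0,0):P a4@(1,0):P a5@(0,3):R
t=3: a0@(0,3):P a2@(0,4):P a3@(0,4):P a4@(1,4):P a5@(1,3):R
t=4: a0@(1,3):P a2@(1,4):P a3@(1,4):P a4@(1,3):P a5@(2,3):R
t=5: a0@(2,3):P a2@(2,4):P a3@(2,4):P a4@(2,3):P a5@(3,3):R
t=6: a0@(3,3):P a2@(3,4):P a3@(3,4):P a4@(3,3):P a5@(4,3):R
t=7: a0@(4,3):P a2@(4,4):P a3@(4,4):P a4@(4,3):P a5@(0,3):R
t=8: a0@(0,3):P a2@(0,4):P a3@(0,4):P a4@(0,3):P a5@(1,3):R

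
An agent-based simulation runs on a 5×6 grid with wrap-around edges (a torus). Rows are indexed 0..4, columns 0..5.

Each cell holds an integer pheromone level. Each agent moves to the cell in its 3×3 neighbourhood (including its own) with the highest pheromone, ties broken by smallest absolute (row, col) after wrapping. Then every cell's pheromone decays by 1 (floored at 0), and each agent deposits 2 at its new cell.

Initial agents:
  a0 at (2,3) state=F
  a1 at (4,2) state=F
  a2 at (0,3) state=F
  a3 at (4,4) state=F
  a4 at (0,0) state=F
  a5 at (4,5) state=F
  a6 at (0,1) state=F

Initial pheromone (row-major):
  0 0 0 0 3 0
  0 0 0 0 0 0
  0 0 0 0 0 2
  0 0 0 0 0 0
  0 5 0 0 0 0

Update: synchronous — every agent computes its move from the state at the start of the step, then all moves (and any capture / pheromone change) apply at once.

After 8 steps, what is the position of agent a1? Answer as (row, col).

(4, 1)

t=1: a0@(1,2) a1@(4,1) a2@(0,4) a3@(0,4) a4@(4,1) a5@(0,4) a6@(4,1) | pheromone: 0 0 0 0 8 0 / 0 0 2 0 0 0 / 0 0 0 0 0 1 / 0 0 0 0 0 0 / 0 10 0 0 0 0
t=2: a0@(1,2) a1@(4,1) a2@(0,4) a3@(0,4) a4@(4,1) a5@(0,4) a6@(4,1) | pheromone: 0 0 0 0 13 0 / 0 0 3 0 0 0 / 0 0 0 0 0 0 / 0 0 0 0 0 0 / 0 15 0 0 0 0
t=3: a0@(1,2) a1@(4,1) a2@(0,4) a3@(0,4) a4@(4,1) a5@(0,4) a6@(4,1) | pheromone: 0 0 0 0 18 0 / 0 0 4 0 0 0 / 0 0 0 0 0 0 / 0 0 0 0 0 0 / 0 20 0 0 0 0
t=4: a0@(1,2) a1@(4,1) a2@(0,4) a3@(0,4) a4@(4,1) a5@(0,4) a6@(4,1) | pheromone: 0 0 0 0 23 0 / 0 0 5 0 0 0 / 0 0 0 0 0 0 / 0 0 0 0 0 0 / 0 25 0 0 0 0
t=5: a0@(1,2) a1@(4,1) a2@(0,4) a3@(0,4) a4@(4,1) a5@(0,4) a6@(4,1) | pheromone: 0 0 0 0 28 0 / 0 0 6 0 0 0 / 0 0 0 0 0 0 / 0 0 0 0 0 0 / 0 30 0 0 0 0
t=6: a0@(1,2) a1@(4,1) a2@(0,4) a3@(0,4) a4@(4,1) a5@(0,4) a6@(4,1) | pheromone: 0 0 0 0 33 0 / 0 0 7 0 0 0 / 0 0 0 0 0 0 / 0 0 0 0 0 0 / 0 35 0 0 0 0
t=7: a0@(1,2) a1@(4,1) a2@(0,4) a3@(0,4) a4@(4,1) a5@(0,4) a6@(4,1) | pheromone: 0 0 0 0 38 0 / 0 0 8 0 0 0 / 0 0 0 0 0 0 / 0 0 0 0 0 0 / 0 40 0 0 0 0
t=8: a0@(1,2) a1@(4,1) a2@(0,4) a3@(0,4) a4@(4,1) a5@(0,4) a6@(4,1) | pheromone: 0 0 0 0 43 0 / 0 0 9 0 0 0 / 0 0 0 0 0 0 / 0 0 0 0 0 0 / 0 45 0 0 0 0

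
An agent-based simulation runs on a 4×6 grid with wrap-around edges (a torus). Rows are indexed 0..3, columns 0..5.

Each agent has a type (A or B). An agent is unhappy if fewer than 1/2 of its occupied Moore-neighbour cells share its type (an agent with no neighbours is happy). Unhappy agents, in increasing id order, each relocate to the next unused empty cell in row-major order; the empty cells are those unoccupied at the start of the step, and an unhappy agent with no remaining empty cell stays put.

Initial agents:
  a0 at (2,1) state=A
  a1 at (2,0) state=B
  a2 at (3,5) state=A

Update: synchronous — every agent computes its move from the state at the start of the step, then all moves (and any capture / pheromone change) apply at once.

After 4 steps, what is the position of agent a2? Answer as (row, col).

t=1: a0@(0,0):A a1@(0,1):B a2@(0,2):A
t=2: a0@(0,3):A a1@(0,4):B a2@(0,5):A
t=3: a0@(0,0):A a1@(0,1):B a2@(0,2):A
t=4: a0@(0,3):A a1@(0,4):B a2@(0,5):A

(0, 5)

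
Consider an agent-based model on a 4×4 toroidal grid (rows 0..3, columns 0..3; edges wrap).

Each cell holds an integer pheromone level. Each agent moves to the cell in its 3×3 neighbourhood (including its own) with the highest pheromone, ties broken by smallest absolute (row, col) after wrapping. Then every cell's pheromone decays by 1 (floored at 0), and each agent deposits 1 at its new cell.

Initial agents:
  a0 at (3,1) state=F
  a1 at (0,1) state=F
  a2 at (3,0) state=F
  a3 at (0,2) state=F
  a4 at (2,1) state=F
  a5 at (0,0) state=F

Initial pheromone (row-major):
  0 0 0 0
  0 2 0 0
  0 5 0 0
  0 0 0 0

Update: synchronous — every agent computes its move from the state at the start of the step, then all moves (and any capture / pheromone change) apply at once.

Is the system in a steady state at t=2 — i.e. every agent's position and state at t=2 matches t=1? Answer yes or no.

t=1: a0@(2,1) a1@(1,1) a2@(2,1) a3@(1,1) a4@(2,1) a5@(1,1) | pheromone: 0 0 0 0 / 0 4 0 0 / 0 7 0 0 / 0 0 0 0
t=2: a0@(2,1) a1@(2,1) a2@(2,1) a3@(2,1) a4@(2,1) a5@(2,1) | pheromone: 0 0 0 0 / 0 3 0 0 / 0 12 0 0 / 0 0 0 0

no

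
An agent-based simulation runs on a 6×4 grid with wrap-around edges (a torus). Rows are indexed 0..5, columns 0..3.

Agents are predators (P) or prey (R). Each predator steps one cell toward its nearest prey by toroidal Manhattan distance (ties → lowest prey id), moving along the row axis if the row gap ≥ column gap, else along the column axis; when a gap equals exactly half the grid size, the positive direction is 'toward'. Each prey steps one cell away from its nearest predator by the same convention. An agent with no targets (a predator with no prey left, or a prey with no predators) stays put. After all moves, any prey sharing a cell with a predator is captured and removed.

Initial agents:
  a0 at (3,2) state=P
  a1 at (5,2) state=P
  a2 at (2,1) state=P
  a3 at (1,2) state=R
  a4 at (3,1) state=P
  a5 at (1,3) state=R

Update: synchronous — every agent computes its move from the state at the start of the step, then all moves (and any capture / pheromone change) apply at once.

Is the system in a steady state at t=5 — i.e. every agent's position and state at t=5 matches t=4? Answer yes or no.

t=1: a0@(2,2):P a1@(0,2):P a2@(1,1):P a4@(2,1):P a5@(0,3):R
t=2: a0@(1,2):P a1@(0,3):P a2@(1,2):P a4@(1,1):P a5@(0,0):R
t=3: a0@(1,3):P a1@(0,0):P a2@(1,3):P a4@(0,1):P
t=4: (unchanged — steady state)

yes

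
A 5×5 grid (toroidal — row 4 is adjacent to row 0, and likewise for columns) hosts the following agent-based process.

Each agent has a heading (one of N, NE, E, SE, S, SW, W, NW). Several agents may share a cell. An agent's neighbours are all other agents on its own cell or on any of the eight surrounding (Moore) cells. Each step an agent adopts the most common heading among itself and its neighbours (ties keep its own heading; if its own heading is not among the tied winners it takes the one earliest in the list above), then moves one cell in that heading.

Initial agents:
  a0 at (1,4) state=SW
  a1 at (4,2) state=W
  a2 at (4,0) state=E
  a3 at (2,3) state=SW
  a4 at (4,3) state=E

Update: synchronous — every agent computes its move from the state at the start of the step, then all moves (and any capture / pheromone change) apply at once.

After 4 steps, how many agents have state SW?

t=1: a0@(2,3):SW a1@(4,1):W a2@(4,1):E a3@(3,2):SW a4@(4,4):E
t=2: a0@(3,2):SW a1@(4,0):W a2@(4,2):E a3@(4,1):SW a4@(4,0):E
t=3: a0@(4,1):SW a1@(4,4):W a2@(0,1):SW a3@(0,0):SW a4@(4,1):E
t=4: a0@(0,0):SW a1@(4,3):W a2@(1,0):SW a3@(1,4):SW a4@(0,0):SW

4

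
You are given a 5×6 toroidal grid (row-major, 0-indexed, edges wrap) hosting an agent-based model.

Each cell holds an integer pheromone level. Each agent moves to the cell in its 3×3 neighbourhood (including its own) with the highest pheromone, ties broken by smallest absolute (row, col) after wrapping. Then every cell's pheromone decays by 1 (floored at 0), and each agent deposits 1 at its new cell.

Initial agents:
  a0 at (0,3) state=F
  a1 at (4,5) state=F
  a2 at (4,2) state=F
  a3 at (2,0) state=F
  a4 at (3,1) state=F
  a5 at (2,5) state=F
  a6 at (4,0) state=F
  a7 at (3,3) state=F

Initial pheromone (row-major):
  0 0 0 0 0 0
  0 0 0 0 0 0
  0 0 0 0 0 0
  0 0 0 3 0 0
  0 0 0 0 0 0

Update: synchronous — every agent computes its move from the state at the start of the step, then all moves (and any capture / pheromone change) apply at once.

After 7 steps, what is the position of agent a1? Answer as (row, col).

t=1: a0@(0,2) a1@(0,0) a2@(3,3) a3@(1,0) a4@(2,0) a5@(1,0) a6@(0,0) a7@(3,3) | pheromone: 2 0 1 0 0 0 / 2 0 0 0 0 0 / 1 0 0 0 0 0 / 0 0 0 4 0 0 / 0 0 0 0 0 0
t=2: a0@(0,2) a1@(0,0) a2@(3,3) a3@(0,0) a4@(1,0) a5@(0,0) a6@(0,0) a7@(3,3) | pheromone: 5 0 1 0 0 0 / 2 0 0 0 0 0 / 0 0 0 0 0 0 / 0 0 0 5 0 0 / 0 0 0 0 0 0
t=3: a0@(0,2) a1@(0,0) a2@(3,3) a3@(0,0) a4@(0,0) a5@(0,0) a6@(0,0) a7@(3,3) | pheromone: 9 0 1 0 0 0 / 1 0 0 0 0 0 / 0 0 0 0 0 0 / 0 0 0 6 0 0 / 0 0 0 0 0 0
t=4: a0@(0,2) a1@(0,0) a2@(3,3) a3@(0,0) a4@(0,0) a5@(0,0) a6@(0,0) a7@(3,3) | pheromone: 13 0 1 0 0 0 / 0 0 0 0 0 0 / 0 0 0 0 0 0 / 0 0 0 7 0 0 / 0 0 0 0 0 0
t=5: a0@(0,2) a1@(0,0) a2@(3,3) a3@(0,0) a4@(0,0) a5@(0,0) a6@(0,0) a7@(3,3) | pheromone: 17 0 1 0 0 0 / 0 0 0 0 0 0 / 0 0 0 0 0 0 / 0 0 0 8 0 0 / 0 0 0 0 0 0
t=6: a0@(0,2) a1@(0,0) a2@(3,3) a3@(0,0) a4@(0,0) a5@(0,0) a6@(0,0) a7@(3,3) | pheromone: 21 0 1 0 0 0 / 0 0 0 0 0 0 / 0 0 0 0 0 0 / 0 0 0 9 0 0 / 0 0 0 0 0 0
t=7: a0@(0,2) a1@(0,0) a2@(3,3) a3@(0,0) a4@(0,0) a5@(0,0) a6@(0,0) a7@(3,3) | pheromone: 25 0 1 0 0 0 / 0 0 0 0 0 0 / 0 0 0 0 0 0 / 0 0 0 10 0 0 / 0 0 0 0 0 0

(0, 0)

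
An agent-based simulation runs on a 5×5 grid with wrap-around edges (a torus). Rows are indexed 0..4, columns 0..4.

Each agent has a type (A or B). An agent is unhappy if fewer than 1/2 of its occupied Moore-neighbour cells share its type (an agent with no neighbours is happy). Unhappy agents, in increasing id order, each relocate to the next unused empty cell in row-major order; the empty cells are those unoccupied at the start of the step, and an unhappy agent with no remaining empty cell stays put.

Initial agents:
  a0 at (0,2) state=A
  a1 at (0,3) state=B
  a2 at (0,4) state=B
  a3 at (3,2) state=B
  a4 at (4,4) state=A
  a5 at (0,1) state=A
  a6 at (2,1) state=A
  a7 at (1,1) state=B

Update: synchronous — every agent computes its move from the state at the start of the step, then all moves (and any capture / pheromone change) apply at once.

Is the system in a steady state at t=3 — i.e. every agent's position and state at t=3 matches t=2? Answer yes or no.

t=1: a0@(0,0):A a1@(1,0):B a2@(0,4):B a3@(1,2):B a4@(1,3):A a5@(0,1):A a6@(1,4):A a7@(2,0):B
t=2: a0@(0,0):A a1@(0,2):B a2@(0,3):B a3@(1,1):B a4@(2,1):A a5@(2,2):A a6@(2,3):A a7@(2,0):B
t=3: a0@(0,1):A a1@(0,2):B a2@(0,3):B a3@(0,4):B a4@(1,0):A a5@(2,2):A a6@(2,3):A a7@(2,0):B

no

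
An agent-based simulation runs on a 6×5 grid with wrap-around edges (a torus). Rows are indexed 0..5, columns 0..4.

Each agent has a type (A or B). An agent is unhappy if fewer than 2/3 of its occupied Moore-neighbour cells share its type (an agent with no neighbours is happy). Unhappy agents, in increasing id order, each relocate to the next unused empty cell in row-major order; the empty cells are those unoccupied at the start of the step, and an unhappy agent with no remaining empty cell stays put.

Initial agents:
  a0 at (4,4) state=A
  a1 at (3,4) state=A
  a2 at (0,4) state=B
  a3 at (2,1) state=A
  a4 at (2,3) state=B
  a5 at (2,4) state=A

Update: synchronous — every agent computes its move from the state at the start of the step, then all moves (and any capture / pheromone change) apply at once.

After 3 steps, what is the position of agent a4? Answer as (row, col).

(0, 1)

t=1: a0@(4,4):A a1@(3,4):A a2@(0,4):B a3@(2,1):A a4@(0,0):B a5@(0,1):A
t=2: a0@(4,4):A a1@(3,4):A a2@(0,4):B a3@(2,1):A a4@(0,2):B a5@(0,3):A
t=3: a0@(4,4):A a1@(3,4):A a2@(0,0):B a3@(2,1):A a4@(0,1):B a5@(1,0):A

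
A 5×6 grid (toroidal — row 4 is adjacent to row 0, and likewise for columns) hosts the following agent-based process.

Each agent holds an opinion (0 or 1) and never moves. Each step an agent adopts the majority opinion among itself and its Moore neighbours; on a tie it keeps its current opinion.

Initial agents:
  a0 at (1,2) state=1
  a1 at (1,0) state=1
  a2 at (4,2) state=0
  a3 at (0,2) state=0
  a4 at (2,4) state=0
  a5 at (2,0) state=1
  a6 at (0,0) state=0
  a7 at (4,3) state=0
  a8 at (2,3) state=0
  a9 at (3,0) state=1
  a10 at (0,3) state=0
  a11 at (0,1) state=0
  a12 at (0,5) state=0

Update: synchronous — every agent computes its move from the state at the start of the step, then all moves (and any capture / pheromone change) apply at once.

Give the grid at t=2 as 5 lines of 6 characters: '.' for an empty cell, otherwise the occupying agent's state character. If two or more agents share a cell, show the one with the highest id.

t=1: a0@(1,2):0 a1@(1,0):0 a2@(4,2):0 a3@(0,2):0 a4@(2,4):0 a5@(2,0):1 a6@(0,0):0 a7@(4,3):0 a8@(2,3):0 a9@(3,0):1 a10@(0,3):0 a11@(0,1):0 a12@(0,5):0
t=2: (unchanged — steady state)

0000.0
0.0...
1..00.
1.....
..00..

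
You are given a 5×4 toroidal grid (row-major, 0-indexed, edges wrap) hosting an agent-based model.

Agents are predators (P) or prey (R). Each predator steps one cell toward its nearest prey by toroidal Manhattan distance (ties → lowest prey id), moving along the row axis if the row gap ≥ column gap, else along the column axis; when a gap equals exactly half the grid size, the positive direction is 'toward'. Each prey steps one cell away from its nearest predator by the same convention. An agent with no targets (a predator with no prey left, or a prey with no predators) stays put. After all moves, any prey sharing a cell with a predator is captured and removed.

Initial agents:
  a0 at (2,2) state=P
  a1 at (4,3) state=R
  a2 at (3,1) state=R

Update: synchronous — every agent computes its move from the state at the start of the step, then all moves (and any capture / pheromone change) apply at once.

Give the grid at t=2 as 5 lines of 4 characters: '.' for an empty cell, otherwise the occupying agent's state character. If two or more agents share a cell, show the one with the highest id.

.R..
...R
....
....
..P.

t=1: a0@(3,2):P a1@(0,3):R a2@(4,1):R
t=2: a0@(4,2):P a1@(1,3):R a2@(0,1):R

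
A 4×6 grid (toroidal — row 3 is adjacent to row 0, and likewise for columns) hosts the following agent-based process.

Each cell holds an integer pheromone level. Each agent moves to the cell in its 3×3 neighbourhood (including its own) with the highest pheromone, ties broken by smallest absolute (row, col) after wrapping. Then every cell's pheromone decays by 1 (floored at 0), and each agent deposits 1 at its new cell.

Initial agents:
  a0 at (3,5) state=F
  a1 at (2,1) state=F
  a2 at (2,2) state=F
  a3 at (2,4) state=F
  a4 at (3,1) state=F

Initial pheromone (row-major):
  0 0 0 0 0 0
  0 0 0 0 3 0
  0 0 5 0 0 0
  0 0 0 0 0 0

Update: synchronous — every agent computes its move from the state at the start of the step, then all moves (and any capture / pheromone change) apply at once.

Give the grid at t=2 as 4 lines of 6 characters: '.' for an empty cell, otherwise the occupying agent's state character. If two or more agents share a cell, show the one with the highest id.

F.....
....F.
..F...
......

t=1: a0@(0,0) a1@(2,2) a2@(2,2) a3@(1,4) a4@(2,2) | pheromone: 1 0 0 0 0 0 / 0 0 0 0 3 0 / 0 0 7 0 0 0 / 0 0 0 0 0 0
t=2: a0@(0,0) a1@(2,2) a2@(2,2) a3@(1,4) a4@(2,2) | pheromone: 1 0 0 0 0 0 / 0 0 0 0 3 0 / 0 0 9 0 0 0 / 0 0 0 0 0 0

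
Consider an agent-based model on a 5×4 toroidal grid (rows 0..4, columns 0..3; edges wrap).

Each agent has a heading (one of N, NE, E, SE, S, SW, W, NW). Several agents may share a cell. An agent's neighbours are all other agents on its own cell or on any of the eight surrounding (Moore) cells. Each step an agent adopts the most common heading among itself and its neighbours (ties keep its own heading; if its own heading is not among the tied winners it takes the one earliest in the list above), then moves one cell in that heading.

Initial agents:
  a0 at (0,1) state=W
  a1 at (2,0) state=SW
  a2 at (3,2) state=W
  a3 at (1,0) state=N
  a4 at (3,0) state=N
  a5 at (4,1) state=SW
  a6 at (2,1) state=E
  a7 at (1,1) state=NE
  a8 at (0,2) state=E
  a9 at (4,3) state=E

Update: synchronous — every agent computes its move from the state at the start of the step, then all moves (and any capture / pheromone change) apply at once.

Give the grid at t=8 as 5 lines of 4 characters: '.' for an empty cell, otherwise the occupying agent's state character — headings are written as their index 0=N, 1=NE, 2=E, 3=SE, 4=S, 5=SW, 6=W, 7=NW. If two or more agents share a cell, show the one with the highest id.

t=1: a0@(0,0):W a1@(1,0):N a2@(3,3):E a3@(0,0):N a4@(3,1):E a5@(4,0):W a6@(1,1):N a7@(1,2):E a8@(0,3):E a9@(4,0):E
t=2: a0@(4,0):N a1@(0,0):N a2@(3,0):E a3@(4,0):N a4@(3,2):E a5@(4,1):E a6@(0,1):N a7@(1,3):E a8@(0,0):E a9@(4,1):E
t=3: a0@(3,0):N a1@(4,0):N a2@(3,1):E a3@(3,0):N a4@(3,3):E a5@(4,2):E a6@(4,1):N a7@(1,0):E a8@(0,1):E a9@(4,2):E
t=4: a0@(2,0):N a1@(3,0):N a2@(2,1):N a3@(2,0):N a4@(3,0):E a5@(4,3):E a6@(3,1):N a7@(1,1):E a8@(0,2):E a9@(4,3):E
t=5: a0@(1,0):N a1@(2,0):N a2@(1,1):N a3@(1,0):N a4@(2,0):N a5@(4,0):E a6@(2,1):N a7@(0,1):N a8@(0,3):E a9@(4,0):E
t=6: a0@(0,0):N a1@(1,0):N a2@(0,1):N a3@(0,0):N a4@(1,0):N a5@(4,1):E a6@(1,1):N a7@(4,1):N a8@(0,0):E a9@(4,1):E
t=7: a0@(4,0):N a1@(0,0):N a2@(4,1):N a3@(4,0):N a4@(0,0):N a5@(3,1):N a6@(0,1):N a7@(3,1):N a8@(4,0):N a9@(3,1):N
t=8: a0@(3,0):N a1@(4,0):N a2@(3,1):N a3@(3,0):N a4@(4,0):N a5@(2,1):N a6@(4,1):N a7@(2,1):N a8@(3,0):N a9@(2,1):N

....
....
.0..
00..
00..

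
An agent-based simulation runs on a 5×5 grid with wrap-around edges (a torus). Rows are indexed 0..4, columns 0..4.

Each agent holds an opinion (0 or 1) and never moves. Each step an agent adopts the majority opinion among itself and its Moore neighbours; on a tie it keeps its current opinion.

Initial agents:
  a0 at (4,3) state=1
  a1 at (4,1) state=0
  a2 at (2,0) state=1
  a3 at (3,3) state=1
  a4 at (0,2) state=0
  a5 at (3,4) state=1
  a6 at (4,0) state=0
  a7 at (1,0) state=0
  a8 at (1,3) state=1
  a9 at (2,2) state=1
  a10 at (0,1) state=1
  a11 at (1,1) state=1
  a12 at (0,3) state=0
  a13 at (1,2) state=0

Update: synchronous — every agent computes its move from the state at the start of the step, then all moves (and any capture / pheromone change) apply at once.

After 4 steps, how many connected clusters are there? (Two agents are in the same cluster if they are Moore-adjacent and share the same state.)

t=1: a0@(4,3):1 a1@(4,1):0 a2@(2,0):1 a3@(3,3):1 a4@(0,2):0 a5@(3,4):1 a6@(4,0):0 a7@(1,0):1 a8@(1,3):0 a9@(2,2):1 a10@(0,1):0 a11@(1,1):1 a12@(0,3):0 a13@(1,2):1
t=2: a0@(4,3):1 a1@(4,1):0 a2@(2,0):1 a3@(3,3):1 a4@(0,2):0 a5@(3,4):1 a6@(4,0):0 a7@(1,0):1 a8@(1,3):0 a9@(2,2):1 a10@(0,1):0 a11@(1,1):1 a12@(0,3):0 a13@(1,2):0
t=3: (unchanged — steady state)

2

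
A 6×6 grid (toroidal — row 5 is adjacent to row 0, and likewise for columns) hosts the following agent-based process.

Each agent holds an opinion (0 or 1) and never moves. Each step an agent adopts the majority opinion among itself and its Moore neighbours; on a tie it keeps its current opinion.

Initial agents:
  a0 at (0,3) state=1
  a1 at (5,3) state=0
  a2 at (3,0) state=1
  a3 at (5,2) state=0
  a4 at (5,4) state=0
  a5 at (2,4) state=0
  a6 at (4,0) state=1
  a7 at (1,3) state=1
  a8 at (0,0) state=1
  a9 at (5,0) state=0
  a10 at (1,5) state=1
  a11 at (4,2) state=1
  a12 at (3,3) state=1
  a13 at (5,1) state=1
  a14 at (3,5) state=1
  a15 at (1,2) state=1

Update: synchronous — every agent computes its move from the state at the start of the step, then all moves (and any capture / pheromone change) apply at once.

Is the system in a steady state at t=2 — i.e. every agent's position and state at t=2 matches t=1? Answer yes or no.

t=1: a0@(0,3):1 a1@(5,3):0 a2@(3,0):1 a3@(5,2):1 a4@(5,4):0 a5@(2,4):1 a6@(4,0):1 a7@(1,3):1 a8@(0,0):1 a9@(5,0):1 a10@(1,5):1 a11@(4,2):1 a12@(3,3):1 a13@(5,1):1 a14@(3,5):1 a15@(1,2):1
t=2: a0@(0,3):1 a1@(5,3):1 a2@(3,0):1 a3@(5,2):1 a4@(5,4):0 a5@(2,4):1 a6@(4,0):1 a7@(1,3):1 a8@(0,0):1 a9@(5,0):1 a10@(1,5):1 a11@(4,2):1 a12@(3,3):1 a13@(5,1):1 a14@(3,5):1 a15@(1,2):1

no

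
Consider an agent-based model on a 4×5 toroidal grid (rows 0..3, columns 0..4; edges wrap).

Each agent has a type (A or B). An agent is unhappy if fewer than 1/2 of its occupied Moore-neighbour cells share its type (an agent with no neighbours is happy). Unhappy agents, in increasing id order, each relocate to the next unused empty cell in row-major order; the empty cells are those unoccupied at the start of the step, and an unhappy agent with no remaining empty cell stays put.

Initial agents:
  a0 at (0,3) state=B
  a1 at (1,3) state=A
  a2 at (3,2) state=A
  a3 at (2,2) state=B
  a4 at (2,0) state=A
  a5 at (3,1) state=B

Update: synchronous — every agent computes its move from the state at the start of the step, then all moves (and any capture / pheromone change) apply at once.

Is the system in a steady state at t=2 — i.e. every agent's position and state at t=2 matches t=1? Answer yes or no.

t=1: a0@(0,0):B a1@(0,1):A a2@(0,2):A a3@(0,4):B a4@(1,0):A a5@(1,1):B
t=2: a0@(0,0):B a1@(0,1):A a2@(0,2):A a3@(0,4):B a4@(0,3):A a5@(1,2):B

no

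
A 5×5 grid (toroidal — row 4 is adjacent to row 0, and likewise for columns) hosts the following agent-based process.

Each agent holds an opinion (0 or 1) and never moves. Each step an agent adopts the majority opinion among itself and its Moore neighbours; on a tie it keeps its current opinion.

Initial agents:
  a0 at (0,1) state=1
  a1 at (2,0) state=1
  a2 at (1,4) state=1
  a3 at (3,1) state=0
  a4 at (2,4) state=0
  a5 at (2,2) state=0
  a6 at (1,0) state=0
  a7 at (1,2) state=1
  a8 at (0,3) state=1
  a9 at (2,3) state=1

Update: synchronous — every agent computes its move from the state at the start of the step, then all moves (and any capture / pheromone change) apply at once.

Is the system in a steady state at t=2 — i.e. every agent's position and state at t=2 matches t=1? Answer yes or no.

no

t=1: a0@(0,1):1 a1@(2,0):0 a2@(1,4):1 a3@(3,1):0 a4@(2,4):1 a5@(2,2):0 a6@(1,0):1 a7@(1,2):1 a8@(0,3):1 a9@(2,3):1
t=2: a0@(0,1):1 a1@(2,0):1 a2@(1,4):1 a3@(3,1):0 a4@(2,4):1 a5@(2,2):0 a6@(1,0):1 a7@(1,2):1 a8@(0,3):1 a9@(2,3):1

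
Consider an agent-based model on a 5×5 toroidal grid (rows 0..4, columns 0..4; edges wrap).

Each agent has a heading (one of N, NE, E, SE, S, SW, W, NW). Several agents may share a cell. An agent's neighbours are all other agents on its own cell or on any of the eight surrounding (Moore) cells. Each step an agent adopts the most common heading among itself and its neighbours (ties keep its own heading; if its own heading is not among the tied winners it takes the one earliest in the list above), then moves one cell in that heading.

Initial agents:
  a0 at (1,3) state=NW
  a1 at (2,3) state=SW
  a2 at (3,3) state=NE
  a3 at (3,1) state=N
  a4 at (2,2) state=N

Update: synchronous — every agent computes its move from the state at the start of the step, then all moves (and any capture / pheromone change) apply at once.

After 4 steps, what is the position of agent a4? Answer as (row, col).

t=1: a0@(0,2):NW a1@(3,2):SW a2@(2,4):NE a3@(2,1):N a4@(1,2):N
t=2: a0@(4,1):NW a1@(4,1):SW a2@(1,0):NE a3@(1,1):N a4@(0,2):N
t=3: a0@(3,0):NW a1@(0,0):SW a2@(0,1):NE a3@(0,1):N a4@(4,2):N
t=4: a0@(2,4):NW a1@(1,4):SW a2@(4,1):N a3@(4,1):N a4@(3,2):N

(3, 2)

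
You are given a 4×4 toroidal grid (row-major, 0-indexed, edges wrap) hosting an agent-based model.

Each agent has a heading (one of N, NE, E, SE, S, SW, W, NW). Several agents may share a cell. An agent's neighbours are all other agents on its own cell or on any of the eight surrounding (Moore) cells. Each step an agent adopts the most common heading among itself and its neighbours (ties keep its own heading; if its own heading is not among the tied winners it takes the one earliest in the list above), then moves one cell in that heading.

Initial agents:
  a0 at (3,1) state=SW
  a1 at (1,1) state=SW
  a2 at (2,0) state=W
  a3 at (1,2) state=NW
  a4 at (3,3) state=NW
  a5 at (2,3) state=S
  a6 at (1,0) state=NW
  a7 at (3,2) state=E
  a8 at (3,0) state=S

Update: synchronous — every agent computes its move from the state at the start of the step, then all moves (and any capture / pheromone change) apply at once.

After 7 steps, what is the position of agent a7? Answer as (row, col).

t=1: a0@(0,0):SW a1@(0,0):NW a2@(3,0):S a3@(0,1):NW a4@(0,3):S a5@(1,2):NW a6@(0,3):NW a7@(3,3):E a8@(0,0):S
t=2: a0@(1,0):S a1@(3,3):NW a2@(0,0):S a3@(3,0):NW a4@(1,3):S a5@(0,1):NW a6@(3,2):NW a7@(0,3):S a8@(1,0):S
t=3: a0@(2,0):S a1@(2,2):NW a2@(1,0):S a3@(2,3):NW a4@(2,3):S a5@(3,0):NW a6@(2,1):NW a7@(1,3):S a8@(2,0):S
t=4: a0@(3,0):S a1@(1,1):NW a2@(2,0):S a3@(3,3):S a4@(3,3):S a5@(2,3):NW a6@(1,0):NW a7@(2,3):S a8@(3,0):S
t=5: a0@(0,0):S a1@(0,0):NW a2@(3,0):S a3@(0,3):S a4@(0,3):S a5@(3,3):S a6@(0,3):NW a7@(3,3):S a8@(0,0):S
t=6: a0@(1,0):S a1@(1,0):S a2@(0,0):S a3@(1,3):S a4@(1,3):S a5@(0,3):S a6@(1,3):S a7@(0,3):S a8@(1,0):S
t=7: a0@(2,0):S a1@(2,0):S a2@(1,0):S a3@(2,3):S a4@(2,3):S a5@(1,3):S a6@(2,3):S a7@(1,3):S a8@(2,0):S

(1, 3)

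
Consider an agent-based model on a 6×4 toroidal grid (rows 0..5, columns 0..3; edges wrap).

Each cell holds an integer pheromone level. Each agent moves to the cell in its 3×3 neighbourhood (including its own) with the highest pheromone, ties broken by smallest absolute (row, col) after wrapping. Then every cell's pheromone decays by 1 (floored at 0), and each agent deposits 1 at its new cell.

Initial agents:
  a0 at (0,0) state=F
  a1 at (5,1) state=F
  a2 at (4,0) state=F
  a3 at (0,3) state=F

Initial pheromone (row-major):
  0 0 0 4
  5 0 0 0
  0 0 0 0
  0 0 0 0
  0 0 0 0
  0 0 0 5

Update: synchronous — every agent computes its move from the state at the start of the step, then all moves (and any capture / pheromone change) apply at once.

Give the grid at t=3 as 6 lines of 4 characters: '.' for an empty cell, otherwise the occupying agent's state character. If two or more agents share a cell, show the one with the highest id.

t=1: a0@(1,0) a1@(0,0) a2@(5,3) a3@(1,0) | pheromone: 1 0 0 3 / 6 0 0 0 / 0 0 0 0 / 0 0 0 0 / 0 0 0 0 / 0 0 0 5
t=2: a0@(1,0) a1@(1,0) a2@(5,3) a3@(1,0) | pheromone: 0 0 0 2 / 8 0 0 0 / 0 0 0 0 / 0 0 0 0 / 0 0 0 0 / 0 0 0 5
t=3: a0@(1,0) a1@(1,0) a2@(5,3) a3@(1,0) | pheromone: 0 0 0 1 / 10 0 0 0 / 0 0 0 0 / 0 0 0 0 / 0 0 0 0 / 0 0 0 5

....
F...
....
....
....
...F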